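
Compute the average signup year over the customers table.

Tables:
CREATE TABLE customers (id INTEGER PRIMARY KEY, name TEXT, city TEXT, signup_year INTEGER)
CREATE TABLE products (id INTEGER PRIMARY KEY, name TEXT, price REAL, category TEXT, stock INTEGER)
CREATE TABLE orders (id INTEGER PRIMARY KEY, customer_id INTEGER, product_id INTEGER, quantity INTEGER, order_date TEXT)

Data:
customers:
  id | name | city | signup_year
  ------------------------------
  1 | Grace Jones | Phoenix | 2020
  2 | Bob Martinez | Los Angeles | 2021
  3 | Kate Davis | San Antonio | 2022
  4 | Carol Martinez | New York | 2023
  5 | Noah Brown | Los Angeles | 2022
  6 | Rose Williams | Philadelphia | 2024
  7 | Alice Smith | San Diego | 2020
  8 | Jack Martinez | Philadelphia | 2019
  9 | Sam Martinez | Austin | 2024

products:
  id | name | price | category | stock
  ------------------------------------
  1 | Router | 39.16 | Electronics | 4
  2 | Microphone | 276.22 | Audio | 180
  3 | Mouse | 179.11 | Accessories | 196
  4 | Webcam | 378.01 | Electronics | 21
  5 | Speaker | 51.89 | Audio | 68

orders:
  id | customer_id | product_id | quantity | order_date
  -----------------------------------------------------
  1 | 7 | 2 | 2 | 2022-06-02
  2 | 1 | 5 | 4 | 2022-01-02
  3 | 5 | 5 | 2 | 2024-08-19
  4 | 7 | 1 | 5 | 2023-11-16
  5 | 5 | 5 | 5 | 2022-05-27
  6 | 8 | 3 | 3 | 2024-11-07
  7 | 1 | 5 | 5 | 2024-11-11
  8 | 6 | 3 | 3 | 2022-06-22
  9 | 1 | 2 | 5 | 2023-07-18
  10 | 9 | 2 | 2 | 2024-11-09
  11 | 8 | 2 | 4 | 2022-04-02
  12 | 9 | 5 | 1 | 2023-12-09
SELECT AVG(signup_year) FROM customers

Execution result:
2021.67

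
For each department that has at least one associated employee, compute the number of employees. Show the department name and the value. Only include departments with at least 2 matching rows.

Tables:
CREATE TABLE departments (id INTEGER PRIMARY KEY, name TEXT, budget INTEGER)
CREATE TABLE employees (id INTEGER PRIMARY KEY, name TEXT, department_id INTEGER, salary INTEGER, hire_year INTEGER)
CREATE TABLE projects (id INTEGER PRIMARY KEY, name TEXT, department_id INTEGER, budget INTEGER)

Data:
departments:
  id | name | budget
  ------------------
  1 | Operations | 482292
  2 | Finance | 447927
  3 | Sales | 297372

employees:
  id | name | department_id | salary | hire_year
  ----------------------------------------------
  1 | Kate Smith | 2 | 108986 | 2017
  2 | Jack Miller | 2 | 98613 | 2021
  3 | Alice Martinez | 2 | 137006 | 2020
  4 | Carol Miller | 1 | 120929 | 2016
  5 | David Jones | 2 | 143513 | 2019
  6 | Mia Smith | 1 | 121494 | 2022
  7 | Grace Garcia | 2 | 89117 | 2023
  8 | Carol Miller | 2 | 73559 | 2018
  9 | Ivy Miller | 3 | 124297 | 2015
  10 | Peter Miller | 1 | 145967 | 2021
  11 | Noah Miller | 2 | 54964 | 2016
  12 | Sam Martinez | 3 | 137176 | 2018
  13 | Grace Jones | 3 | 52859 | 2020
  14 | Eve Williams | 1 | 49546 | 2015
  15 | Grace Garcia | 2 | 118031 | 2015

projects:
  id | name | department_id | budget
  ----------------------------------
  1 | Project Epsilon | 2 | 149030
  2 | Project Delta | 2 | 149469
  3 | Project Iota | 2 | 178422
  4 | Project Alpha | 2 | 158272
SELECT p.name, COUNT(*) AS n FROM employees c JOIN departments p ON c.department_id = p.id GROUP BY p.id, p.name HAVING COUNT(*) >= 2

Execution result:
name | n
Operations | 4
Finance | 8
Sales | 3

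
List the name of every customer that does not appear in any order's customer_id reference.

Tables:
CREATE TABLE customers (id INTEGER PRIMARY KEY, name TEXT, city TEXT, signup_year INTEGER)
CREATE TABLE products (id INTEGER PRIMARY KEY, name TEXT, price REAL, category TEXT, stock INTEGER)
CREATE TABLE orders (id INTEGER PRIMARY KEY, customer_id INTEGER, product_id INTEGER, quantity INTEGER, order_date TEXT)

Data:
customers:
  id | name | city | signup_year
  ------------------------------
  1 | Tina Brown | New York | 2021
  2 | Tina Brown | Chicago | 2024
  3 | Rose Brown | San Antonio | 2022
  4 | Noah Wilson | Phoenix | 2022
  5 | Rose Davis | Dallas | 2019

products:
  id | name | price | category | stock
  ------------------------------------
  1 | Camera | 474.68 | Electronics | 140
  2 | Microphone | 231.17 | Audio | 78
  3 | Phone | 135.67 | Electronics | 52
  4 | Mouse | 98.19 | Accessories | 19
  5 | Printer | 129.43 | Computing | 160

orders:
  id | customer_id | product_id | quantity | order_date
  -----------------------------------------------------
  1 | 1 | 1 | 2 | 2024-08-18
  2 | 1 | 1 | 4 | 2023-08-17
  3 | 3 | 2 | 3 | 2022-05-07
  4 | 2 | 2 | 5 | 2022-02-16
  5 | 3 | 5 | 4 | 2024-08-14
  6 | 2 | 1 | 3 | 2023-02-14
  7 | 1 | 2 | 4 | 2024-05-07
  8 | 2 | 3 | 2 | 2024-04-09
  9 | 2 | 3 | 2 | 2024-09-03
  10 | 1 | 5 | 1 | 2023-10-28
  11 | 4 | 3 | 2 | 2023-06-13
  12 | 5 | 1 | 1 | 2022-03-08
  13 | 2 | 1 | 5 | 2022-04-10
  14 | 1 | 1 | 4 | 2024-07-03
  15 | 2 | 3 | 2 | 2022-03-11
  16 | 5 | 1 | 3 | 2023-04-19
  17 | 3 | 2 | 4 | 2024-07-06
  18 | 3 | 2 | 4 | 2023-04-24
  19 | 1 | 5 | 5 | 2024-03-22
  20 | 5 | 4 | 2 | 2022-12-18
SELECT p.name FROM customers p LEFT JOIN orders c ON c.customer_id = p.id WHERE c.id IS NULL

Execution result:
(no rows)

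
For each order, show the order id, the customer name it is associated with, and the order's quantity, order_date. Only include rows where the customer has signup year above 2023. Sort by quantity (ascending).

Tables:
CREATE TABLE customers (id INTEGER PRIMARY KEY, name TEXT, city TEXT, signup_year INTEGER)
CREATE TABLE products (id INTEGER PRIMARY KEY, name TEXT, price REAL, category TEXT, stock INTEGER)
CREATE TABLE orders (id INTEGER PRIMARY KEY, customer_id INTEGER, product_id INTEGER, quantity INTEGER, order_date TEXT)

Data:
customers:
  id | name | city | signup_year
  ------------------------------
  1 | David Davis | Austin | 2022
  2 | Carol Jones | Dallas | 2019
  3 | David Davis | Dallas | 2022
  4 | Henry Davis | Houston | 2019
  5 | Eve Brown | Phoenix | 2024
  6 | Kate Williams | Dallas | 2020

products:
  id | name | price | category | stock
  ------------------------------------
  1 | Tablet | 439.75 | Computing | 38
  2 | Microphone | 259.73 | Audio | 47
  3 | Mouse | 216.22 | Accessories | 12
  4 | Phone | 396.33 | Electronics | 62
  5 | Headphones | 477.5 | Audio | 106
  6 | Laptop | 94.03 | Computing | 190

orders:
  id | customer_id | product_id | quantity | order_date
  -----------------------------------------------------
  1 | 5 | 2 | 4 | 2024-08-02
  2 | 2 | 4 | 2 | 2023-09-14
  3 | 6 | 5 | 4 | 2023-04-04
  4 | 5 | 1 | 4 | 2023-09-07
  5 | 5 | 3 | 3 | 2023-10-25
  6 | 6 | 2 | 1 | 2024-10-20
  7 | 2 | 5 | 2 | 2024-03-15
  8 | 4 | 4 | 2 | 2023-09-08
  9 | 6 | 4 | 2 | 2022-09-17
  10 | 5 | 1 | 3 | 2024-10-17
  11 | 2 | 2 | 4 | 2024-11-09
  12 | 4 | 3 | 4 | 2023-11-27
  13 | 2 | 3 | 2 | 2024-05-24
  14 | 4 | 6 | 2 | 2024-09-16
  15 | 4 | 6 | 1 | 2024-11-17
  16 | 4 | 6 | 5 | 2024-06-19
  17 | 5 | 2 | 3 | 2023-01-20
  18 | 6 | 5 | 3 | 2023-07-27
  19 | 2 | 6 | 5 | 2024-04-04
SELECT c.id, p.name AS customer, c.quantity, c.order_date FROM orders c JOIN customers p ON c.customer_id = p.id WHERE p.signup_year > 2023 ORDER BY c.quantity ASC

Execution result:
id | customer | quantity | order_date
5 | Eve Brown | 3 | 2023-10-25
10 | Eve Brown | 3 | 2024-10-17
17 | Eve Brown | 3 | 2023-01-20
1 | Eve Brown | 4 | 2024-08-02
4 | Eve Brown | 4 | 2023-09-07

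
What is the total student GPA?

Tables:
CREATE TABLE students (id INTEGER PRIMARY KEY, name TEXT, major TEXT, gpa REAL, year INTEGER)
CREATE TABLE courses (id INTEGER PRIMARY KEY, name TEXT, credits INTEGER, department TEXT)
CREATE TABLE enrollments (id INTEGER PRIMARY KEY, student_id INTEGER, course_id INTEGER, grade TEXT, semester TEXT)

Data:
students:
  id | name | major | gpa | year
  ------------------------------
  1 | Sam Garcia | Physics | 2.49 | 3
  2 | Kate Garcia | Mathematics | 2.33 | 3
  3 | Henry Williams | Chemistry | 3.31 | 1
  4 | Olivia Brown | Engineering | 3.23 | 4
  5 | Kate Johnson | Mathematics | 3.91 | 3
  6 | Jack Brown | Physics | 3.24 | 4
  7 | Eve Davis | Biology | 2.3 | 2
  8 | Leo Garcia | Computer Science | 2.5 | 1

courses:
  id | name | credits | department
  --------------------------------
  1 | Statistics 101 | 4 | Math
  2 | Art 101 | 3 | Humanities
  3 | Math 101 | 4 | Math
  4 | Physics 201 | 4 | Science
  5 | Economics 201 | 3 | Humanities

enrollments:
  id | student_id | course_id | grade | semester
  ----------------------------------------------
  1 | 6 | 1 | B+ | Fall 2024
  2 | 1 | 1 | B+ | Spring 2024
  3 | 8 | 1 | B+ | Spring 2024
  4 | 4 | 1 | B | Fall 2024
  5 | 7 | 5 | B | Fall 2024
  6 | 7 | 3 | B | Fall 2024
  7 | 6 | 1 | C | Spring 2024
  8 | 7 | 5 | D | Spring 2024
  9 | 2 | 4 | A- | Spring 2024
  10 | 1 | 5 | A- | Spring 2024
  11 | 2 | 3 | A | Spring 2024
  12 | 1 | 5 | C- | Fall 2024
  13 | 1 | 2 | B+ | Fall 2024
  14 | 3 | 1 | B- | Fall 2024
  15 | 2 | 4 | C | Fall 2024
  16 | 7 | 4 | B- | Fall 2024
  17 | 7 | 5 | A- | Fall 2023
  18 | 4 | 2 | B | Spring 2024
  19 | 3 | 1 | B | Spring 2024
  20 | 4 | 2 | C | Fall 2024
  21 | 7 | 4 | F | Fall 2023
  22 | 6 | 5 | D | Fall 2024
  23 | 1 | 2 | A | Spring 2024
SELECT SUM(gpa) FROM students

Execution result:
23.31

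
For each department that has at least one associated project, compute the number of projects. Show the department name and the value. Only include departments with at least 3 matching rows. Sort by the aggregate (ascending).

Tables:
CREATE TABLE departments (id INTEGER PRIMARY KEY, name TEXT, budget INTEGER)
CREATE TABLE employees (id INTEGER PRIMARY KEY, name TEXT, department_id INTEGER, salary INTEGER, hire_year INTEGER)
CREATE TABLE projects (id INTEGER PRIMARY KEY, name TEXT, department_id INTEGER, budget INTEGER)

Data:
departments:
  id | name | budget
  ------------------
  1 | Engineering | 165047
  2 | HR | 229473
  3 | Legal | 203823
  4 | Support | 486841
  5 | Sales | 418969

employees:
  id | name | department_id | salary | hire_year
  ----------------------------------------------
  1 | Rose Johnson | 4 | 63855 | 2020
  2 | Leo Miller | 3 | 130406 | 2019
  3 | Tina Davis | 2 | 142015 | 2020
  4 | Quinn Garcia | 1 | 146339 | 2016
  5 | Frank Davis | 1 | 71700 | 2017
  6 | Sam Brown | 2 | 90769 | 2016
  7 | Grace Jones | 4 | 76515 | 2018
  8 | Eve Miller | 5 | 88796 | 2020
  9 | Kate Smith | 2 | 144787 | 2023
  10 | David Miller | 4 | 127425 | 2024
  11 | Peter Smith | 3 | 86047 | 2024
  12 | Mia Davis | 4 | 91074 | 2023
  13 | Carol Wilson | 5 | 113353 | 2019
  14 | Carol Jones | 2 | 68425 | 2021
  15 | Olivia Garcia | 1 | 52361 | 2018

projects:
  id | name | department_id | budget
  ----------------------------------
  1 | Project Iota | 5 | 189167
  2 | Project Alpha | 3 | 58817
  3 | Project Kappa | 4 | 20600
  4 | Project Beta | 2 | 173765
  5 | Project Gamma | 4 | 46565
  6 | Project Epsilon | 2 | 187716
SELECT p.name, COUNT(*) AS n FROM projects c JOIN departments p ON c.department_id = p.id GROUP BY p.id, p.name HAVING COUNT(*) >= 3 ORDER BY n ASC

Execution result:
(no rows)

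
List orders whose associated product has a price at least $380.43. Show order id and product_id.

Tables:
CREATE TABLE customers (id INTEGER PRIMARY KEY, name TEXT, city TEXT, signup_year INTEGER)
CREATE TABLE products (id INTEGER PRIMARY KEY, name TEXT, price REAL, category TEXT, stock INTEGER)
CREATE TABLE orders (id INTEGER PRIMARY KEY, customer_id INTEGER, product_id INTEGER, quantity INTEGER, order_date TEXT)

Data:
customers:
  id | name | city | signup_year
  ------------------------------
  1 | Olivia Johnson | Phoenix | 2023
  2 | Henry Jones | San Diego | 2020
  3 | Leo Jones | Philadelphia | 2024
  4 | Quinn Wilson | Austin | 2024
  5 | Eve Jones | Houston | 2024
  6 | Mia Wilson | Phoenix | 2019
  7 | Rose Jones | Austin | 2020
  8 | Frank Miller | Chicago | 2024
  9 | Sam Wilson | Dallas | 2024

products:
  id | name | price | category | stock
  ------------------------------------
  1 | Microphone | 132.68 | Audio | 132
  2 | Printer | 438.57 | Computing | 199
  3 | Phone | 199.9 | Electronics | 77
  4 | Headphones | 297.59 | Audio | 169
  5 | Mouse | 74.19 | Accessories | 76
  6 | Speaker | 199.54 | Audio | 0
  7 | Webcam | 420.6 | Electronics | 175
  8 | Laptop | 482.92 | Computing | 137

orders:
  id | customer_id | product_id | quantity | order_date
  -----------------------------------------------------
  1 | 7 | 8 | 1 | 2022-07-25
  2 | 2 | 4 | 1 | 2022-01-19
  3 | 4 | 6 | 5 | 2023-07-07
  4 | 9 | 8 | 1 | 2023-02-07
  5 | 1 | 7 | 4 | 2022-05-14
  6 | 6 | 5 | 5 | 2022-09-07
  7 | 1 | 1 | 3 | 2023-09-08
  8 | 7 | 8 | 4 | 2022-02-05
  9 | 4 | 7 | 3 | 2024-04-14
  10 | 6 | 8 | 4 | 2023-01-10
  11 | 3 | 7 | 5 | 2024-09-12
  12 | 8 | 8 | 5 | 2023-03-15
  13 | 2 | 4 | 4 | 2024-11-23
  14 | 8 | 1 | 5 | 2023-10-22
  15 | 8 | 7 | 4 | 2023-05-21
SELECT id, product_id FROM orders WHERE product_id IN (SELECT id FROM products WHERE price >= 380.43)

Execution result:
id | product_id
1 | 8
4 | 8
5 | 7
8 | 8
9 | 7
10 | 8
11 | 7
12 | 8
15 | 7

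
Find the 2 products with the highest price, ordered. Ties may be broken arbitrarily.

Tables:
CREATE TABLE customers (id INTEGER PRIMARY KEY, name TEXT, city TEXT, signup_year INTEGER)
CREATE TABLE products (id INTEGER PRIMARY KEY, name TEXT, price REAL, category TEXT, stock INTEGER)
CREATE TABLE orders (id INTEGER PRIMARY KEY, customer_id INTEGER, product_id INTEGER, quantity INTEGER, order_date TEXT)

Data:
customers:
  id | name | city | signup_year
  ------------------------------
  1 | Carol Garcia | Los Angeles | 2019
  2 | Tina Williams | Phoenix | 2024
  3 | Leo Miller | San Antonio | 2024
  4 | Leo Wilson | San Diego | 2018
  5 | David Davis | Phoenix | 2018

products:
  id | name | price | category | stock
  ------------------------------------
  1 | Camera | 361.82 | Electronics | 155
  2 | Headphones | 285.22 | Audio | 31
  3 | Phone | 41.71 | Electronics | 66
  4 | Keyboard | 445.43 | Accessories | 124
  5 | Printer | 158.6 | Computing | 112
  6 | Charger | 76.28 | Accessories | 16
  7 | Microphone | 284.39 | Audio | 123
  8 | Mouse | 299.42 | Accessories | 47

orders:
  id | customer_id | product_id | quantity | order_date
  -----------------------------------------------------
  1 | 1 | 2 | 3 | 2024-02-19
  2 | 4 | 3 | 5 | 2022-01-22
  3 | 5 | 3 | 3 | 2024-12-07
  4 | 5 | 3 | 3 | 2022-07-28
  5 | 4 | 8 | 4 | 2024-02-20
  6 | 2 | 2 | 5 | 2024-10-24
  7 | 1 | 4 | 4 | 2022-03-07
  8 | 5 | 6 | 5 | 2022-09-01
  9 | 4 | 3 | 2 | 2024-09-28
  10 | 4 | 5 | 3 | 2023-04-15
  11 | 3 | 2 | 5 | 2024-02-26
SELECT name, price FROM products ORDER BY price DESC LIMIT 2

Execution result:
name | price
Keyboard | 445.43
Camera | 361.82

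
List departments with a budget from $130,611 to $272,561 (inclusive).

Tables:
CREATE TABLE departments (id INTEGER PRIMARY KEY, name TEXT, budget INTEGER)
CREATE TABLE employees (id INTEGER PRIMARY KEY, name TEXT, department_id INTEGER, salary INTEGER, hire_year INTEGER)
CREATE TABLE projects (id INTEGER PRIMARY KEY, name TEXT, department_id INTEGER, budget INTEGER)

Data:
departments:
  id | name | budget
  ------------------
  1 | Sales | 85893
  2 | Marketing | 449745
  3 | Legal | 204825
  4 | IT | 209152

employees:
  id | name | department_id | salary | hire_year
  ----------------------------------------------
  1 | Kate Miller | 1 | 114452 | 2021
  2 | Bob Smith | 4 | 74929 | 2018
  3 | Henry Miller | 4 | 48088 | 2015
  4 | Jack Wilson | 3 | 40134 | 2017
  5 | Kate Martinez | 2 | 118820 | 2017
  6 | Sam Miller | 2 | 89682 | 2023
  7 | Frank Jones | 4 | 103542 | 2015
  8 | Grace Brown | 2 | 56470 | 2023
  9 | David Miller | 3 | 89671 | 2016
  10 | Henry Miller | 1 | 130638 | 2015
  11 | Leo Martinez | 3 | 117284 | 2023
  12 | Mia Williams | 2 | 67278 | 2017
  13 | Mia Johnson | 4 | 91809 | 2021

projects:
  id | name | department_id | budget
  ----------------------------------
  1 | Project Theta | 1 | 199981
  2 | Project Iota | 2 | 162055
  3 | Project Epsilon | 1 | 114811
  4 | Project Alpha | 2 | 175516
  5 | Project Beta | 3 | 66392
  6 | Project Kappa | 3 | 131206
SELECT name, budget FROM departments WHERE budget BETWEEN 130611 AND 272561

Execution result:
name | budget
Legal | 204825
IT | 209152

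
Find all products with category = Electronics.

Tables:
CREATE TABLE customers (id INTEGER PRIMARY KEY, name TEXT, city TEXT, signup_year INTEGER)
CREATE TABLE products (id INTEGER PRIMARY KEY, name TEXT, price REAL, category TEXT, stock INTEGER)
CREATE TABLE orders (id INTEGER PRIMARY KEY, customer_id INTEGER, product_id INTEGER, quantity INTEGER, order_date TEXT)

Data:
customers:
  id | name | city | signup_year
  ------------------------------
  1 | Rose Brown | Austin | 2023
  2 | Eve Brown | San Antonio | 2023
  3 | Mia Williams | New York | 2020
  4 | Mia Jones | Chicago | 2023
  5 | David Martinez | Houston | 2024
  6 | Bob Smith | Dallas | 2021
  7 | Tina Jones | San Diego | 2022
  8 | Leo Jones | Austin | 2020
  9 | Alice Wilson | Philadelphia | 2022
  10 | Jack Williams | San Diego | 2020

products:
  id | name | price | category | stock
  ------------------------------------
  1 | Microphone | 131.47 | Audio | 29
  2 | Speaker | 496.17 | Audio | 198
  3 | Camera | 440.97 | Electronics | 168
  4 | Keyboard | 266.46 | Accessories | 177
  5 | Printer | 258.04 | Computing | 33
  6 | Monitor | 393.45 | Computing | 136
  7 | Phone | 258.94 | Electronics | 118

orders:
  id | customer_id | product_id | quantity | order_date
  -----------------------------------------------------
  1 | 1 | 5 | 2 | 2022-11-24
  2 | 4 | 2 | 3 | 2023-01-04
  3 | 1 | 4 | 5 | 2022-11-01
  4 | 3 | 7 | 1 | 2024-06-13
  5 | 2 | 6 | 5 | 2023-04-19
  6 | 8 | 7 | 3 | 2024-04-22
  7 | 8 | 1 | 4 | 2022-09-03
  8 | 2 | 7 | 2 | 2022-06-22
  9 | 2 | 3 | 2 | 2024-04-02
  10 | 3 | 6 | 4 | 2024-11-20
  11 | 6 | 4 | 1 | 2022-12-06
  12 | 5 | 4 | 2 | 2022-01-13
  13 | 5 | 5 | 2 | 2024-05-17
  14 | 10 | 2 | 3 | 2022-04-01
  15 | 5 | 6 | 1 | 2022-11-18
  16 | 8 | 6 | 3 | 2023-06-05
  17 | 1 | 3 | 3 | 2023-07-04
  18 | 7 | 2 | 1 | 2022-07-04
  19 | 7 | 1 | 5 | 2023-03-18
SELECT name, category FROM products WHERE category = 'Electronics'

Execution result:
name | category
Camera | Electronics
Phone | Electronics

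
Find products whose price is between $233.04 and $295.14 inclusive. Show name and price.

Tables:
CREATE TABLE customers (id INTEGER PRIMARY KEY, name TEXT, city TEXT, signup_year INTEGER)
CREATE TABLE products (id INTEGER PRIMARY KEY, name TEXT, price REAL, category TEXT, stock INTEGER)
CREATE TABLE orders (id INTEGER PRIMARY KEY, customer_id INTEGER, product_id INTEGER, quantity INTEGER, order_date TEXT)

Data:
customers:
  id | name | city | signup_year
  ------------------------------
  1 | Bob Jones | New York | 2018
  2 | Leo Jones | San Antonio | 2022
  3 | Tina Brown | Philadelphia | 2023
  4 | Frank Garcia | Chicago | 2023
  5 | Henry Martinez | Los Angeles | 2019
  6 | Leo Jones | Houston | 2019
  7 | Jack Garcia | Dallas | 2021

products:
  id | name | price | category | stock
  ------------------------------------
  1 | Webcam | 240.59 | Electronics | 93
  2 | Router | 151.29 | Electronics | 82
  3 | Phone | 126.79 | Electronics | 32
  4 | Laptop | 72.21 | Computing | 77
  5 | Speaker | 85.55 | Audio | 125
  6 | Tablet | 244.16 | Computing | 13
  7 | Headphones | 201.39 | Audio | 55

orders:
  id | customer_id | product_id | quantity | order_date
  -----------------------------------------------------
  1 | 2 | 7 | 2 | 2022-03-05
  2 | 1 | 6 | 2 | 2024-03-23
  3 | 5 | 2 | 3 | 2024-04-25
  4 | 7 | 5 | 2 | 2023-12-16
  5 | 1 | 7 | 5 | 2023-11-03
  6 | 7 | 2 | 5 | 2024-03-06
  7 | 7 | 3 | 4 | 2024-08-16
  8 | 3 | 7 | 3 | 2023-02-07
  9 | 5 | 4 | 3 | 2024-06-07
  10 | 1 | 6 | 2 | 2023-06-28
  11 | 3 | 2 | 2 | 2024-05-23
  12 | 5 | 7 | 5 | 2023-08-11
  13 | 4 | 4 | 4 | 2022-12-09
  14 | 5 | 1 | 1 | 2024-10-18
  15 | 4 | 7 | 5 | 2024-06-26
SELECT name, price FROM products WHERE price BETWEEN 233.04 AND 295.14

Execution result:
name | price
Webcam | 240.59
Tablet | 244.16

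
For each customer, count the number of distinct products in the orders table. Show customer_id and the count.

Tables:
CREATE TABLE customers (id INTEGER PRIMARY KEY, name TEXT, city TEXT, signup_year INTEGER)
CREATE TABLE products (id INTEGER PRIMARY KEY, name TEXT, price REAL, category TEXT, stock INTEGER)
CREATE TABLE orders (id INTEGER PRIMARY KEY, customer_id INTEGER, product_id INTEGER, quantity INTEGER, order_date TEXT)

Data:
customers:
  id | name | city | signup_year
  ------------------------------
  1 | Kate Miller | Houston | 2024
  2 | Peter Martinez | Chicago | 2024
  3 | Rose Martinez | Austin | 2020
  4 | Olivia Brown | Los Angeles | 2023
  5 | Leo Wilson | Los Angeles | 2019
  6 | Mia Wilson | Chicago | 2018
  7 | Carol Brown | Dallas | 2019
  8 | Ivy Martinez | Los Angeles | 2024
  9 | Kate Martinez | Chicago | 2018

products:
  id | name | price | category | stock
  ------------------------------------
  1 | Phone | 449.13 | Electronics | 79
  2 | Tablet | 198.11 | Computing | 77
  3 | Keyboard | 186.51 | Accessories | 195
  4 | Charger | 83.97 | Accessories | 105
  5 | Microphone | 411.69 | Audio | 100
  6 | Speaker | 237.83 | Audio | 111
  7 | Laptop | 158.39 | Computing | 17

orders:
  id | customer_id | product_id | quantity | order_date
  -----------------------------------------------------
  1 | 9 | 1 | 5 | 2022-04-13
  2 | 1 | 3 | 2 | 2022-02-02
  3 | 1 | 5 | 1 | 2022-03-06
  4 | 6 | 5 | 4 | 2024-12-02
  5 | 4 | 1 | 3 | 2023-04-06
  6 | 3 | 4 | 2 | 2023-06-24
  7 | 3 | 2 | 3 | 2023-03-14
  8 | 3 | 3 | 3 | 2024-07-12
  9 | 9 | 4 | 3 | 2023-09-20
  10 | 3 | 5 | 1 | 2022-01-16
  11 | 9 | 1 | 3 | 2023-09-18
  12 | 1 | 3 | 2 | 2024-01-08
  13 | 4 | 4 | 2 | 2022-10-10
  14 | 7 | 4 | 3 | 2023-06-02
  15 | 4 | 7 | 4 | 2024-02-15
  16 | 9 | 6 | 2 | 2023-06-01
SELECT customer_id, COUNT(DISTINCT product_id) AS distinct_product_count FROM orders GROUP BY customer_id

Execution result:
customer_id | distinct_product_count
1 | 2
3 | 4
4 | 3
6 | 1
7 | 1
9 | 3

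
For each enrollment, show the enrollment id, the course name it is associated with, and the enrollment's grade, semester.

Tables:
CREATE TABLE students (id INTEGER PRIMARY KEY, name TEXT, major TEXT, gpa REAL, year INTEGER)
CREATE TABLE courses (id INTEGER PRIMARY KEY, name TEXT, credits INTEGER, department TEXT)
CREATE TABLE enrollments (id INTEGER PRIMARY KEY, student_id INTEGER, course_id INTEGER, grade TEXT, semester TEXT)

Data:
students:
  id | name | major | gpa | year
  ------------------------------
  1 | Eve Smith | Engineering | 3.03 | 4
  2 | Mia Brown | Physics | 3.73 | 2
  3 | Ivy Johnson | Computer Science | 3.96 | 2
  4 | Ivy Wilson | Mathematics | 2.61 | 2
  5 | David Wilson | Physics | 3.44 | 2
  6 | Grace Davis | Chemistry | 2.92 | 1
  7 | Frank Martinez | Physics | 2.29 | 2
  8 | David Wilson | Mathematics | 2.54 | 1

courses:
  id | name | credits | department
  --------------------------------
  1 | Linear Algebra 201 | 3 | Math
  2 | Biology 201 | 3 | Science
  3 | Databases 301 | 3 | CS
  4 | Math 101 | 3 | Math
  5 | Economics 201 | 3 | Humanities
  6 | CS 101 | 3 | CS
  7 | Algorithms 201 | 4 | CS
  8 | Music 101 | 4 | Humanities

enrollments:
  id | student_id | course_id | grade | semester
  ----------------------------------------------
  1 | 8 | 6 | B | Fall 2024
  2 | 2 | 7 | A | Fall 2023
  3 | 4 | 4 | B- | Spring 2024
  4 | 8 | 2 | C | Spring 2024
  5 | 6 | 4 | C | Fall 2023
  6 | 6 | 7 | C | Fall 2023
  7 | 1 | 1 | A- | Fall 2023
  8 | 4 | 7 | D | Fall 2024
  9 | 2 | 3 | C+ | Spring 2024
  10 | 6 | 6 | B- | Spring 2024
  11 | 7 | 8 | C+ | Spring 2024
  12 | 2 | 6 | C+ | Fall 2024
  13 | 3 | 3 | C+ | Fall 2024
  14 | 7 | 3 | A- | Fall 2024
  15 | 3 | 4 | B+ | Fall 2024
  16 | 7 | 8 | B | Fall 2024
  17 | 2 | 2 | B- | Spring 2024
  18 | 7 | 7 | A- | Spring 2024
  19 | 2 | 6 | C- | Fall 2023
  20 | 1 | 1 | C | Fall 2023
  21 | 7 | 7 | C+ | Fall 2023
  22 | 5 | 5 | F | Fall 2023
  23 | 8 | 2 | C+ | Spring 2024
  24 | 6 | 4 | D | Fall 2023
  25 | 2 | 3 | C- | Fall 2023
SELECT c.id, p.name AS course, c.grade, c.semester FROM enrollments c JOIN courses p ON c.course_id = p.id

Execution result:
id | course | grade | semester
1 | CS 101 | B | Fall 2024
2 | Algorithms 201 | A | Fall 2023
3 | Math 101 | B- | Spring 2024
4 | Biology 201 | C | Spring 2024
5 | Math 101 | C | Fall 2023
6 | Algorithms 201 | C | Fall 2023
7 | Linear Algebra 201 | A- | Fall 2023
8 | Algorithms 201 | D | Fall 2024
9 | Databases 301 | C+ | Spring 2024
10 | CS 101 | B- | Spring 2024
11 | Music 101 | C+ | Spring 2024
12 | CS 101 | C+ | Fall 2024
13 | Databases 301 | C+ | Fall 2024
14 | Databases 301 | A- | Fall 2024
15 | Math 101 | B+ | Fall 2024
16 | Music 101 | B | Fall 2024
17 | Biology 201 | B- | Spring 2024
18 | Algorithms 201 | A- | Spring 2024
19 | CS 101 | C- | Fall 2023
20 | Linear Algebra 201 | C | Fall 2023
21 | Algorithms 201 | C+ | Fall 2023
22 | Economics 201 | F | Fall 2023
23 | Biology 201 | C+ | Spring 2024
24 | Math 101 | D | Fall 2023
25 | Databases 301 | C- | Fall 2023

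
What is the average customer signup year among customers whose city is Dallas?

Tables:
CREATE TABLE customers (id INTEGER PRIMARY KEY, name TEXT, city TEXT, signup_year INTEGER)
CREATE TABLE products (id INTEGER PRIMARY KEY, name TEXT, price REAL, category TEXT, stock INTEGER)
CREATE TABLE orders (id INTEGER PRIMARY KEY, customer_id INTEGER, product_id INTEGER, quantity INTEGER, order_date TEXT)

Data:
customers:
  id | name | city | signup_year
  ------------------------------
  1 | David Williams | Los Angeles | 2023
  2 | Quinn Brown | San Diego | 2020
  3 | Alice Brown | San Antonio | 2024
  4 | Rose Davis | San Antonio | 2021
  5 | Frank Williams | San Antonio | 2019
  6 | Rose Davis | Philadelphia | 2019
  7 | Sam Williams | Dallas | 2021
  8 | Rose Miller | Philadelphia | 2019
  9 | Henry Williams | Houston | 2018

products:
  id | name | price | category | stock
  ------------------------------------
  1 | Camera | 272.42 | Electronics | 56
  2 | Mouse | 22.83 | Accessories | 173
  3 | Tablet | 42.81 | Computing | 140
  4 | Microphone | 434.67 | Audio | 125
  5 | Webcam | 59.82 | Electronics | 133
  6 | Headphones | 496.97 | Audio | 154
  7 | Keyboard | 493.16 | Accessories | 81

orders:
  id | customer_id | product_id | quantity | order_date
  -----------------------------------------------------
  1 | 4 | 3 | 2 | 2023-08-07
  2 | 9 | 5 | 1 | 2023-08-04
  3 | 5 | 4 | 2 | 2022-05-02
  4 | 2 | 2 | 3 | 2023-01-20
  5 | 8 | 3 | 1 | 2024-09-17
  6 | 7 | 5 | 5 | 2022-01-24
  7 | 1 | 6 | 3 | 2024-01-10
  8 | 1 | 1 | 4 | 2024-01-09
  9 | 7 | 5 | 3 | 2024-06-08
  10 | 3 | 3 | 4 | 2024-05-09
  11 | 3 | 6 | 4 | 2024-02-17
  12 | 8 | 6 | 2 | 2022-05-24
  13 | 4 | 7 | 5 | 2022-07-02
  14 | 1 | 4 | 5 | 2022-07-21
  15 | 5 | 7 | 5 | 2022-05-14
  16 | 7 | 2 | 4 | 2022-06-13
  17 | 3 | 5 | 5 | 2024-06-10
SELECT AVG(signup_year) FROM customers WHERE city = 'Dallas'

Execution result:
2021.00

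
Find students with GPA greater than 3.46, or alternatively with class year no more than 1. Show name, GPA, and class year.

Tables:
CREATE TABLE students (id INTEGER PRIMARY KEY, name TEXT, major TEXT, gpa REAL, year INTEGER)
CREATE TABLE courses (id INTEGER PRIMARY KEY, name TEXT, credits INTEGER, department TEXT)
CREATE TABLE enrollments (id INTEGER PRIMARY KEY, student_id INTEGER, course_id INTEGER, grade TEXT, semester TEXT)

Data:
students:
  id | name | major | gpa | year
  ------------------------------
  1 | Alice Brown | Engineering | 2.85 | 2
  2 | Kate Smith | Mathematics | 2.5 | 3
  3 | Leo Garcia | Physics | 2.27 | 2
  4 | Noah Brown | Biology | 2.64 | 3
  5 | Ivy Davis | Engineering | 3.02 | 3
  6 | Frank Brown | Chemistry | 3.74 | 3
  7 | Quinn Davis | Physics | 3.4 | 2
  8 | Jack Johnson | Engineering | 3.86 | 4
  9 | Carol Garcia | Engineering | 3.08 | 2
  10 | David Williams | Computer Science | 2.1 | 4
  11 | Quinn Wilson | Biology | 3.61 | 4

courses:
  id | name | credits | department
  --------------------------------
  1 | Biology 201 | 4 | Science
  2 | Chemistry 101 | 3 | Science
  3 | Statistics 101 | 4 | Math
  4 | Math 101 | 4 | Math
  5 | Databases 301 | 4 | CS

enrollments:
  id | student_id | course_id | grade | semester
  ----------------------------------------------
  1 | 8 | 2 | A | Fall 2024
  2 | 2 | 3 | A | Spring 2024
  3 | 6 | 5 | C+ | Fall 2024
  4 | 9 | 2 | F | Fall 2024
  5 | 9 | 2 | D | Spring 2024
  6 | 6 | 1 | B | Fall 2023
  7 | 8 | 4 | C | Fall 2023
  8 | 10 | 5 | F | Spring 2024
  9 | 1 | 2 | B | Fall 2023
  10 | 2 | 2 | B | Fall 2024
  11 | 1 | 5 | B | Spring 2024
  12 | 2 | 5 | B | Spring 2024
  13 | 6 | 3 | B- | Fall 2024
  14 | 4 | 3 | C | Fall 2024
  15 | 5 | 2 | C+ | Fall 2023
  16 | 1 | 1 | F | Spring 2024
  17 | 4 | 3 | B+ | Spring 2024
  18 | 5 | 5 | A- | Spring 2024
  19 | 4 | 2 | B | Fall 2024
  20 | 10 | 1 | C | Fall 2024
SELECT name, gpa, year FROM students WHERE gpa > 3.46 OR year <= 1

Execution result:
name | gpa | year
Frank Brown | 3.74 | 3
Jack Johnson | 3.86 | 4
Quinn Wilson | 3.61 | 4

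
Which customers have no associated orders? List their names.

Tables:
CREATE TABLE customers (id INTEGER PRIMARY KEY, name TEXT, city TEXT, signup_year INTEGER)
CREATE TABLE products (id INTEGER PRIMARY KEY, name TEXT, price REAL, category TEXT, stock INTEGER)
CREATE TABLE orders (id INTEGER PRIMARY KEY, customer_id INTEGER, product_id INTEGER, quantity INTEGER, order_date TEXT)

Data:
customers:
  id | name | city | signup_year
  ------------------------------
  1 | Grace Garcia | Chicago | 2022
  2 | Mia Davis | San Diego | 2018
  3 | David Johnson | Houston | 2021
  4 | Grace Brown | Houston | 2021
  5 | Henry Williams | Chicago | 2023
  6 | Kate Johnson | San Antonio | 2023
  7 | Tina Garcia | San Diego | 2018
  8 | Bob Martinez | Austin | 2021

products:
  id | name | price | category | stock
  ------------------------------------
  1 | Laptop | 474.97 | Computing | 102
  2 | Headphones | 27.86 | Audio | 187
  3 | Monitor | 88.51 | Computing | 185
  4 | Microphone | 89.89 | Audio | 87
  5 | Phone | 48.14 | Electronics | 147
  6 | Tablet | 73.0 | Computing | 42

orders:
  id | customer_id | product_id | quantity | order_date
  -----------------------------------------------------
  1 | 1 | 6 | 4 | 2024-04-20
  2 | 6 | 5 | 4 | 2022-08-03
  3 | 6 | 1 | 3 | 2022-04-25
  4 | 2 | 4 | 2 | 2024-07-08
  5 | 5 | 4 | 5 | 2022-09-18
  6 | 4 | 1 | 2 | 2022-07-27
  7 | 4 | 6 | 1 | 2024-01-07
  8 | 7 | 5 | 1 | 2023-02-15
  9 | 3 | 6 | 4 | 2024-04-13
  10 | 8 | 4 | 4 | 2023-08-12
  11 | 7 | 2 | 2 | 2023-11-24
SELECT p.name FROM customers p LEFT JOIN orders c ON c.customer_id = p.id WHERE c.id IS NULL

Execution result:
(no rows)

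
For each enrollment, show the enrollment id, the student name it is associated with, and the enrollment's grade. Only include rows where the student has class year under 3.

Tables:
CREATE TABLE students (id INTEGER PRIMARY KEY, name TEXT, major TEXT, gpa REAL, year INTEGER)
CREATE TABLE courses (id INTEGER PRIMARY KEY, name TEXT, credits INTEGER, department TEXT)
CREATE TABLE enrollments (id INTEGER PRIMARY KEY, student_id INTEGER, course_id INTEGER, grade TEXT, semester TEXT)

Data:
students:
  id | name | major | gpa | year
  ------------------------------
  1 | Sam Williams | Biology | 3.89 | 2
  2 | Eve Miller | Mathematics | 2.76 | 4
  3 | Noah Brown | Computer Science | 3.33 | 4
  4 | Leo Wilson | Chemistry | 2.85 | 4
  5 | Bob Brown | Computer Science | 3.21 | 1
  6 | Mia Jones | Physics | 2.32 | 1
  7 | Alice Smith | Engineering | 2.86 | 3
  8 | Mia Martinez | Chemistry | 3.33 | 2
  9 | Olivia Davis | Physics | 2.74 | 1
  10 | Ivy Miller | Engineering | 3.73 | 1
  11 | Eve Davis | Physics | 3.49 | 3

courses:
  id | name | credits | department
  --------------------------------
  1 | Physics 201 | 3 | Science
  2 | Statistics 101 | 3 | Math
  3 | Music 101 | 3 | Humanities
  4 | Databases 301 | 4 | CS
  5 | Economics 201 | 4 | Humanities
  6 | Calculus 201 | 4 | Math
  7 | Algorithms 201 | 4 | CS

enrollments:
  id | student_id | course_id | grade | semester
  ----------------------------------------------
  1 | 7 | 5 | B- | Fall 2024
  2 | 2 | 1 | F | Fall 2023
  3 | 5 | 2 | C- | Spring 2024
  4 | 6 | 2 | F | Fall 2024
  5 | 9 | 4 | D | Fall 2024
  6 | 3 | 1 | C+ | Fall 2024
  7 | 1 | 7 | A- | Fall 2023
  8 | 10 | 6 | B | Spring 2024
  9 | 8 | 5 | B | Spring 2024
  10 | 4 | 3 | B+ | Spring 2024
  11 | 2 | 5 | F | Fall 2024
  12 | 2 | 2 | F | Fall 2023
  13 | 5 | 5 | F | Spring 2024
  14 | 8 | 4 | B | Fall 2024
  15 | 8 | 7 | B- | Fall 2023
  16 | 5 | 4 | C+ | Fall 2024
SELECT c.id, p.name AS student, c.grade FROM enrollments c JOIN students p ON c.student_id = p.id WHERE p.year < 3

Execution result:
id | student | grade
3 | Bob Brown | C-
4 | Mia Jones | F
5 | Olivia Davis | D
7 | Sam Williams | A-
8 | Ivy Miller | B
9 | Mia Martinez | B
13 | Bob Brown | F
14 | Mia Martinez | B
15 | Mia Martinez | B-
16 | Bob Brown | C+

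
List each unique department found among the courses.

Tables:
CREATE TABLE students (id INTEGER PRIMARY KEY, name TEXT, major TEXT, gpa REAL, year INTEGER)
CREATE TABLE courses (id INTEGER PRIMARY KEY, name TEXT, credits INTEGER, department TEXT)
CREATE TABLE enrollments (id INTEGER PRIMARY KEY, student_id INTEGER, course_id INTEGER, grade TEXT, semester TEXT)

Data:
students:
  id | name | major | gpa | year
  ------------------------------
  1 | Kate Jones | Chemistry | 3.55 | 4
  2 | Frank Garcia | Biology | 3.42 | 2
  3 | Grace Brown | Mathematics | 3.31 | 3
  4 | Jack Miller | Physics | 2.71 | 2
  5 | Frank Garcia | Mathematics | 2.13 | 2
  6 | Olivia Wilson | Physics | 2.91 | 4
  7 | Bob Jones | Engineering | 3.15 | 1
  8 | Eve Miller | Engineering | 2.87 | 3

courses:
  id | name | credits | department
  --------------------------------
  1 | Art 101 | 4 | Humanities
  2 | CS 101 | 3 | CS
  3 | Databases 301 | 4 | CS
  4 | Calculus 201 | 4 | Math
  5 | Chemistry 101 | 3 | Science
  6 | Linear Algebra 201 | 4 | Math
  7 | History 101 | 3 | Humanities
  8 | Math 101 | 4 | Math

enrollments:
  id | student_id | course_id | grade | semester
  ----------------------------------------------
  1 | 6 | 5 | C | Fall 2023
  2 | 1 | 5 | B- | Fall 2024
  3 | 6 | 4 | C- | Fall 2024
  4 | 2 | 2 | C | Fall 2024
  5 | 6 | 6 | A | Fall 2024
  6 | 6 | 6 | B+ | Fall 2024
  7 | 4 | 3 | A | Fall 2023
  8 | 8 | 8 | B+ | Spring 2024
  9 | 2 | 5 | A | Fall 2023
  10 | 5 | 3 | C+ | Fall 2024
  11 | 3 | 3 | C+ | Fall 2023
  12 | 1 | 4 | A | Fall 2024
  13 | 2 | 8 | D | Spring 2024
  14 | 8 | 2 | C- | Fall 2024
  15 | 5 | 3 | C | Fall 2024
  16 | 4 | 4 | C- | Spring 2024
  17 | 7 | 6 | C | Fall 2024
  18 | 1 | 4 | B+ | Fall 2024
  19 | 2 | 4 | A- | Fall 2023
SELECT DISTINCT department FROM courses

Execution result:
department
Humanities
CS
Math
Science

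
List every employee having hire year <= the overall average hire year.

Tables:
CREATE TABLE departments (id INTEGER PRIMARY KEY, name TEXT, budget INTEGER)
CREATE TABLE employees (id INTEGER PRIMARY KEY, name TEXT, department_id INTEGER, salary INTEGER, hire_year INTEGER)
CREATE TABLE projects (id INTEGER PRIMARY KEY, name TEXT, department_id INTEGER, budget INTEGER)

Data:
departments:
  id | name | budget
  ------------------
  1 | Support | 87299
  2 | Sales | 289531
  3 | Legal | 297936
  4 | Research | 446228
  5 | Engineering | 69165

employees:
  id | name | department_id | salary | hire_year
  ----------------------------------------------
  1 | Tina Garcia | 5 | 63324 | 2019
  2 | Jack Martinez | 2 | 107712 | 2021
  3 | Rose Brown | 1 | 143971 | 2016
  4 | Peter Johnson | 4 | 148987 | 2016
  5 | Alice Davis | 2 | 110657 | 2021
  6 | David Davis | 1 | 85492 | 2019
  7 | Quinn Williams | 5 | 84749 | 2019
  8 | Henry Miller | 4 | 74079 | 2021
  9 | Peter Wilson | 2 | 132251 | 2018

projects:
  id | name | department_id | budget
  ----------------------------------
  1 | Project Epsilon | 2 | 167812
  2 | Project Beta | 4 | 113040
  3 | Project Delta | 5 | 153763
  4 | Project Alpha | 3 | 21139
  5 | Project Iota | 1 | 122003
SELECT name, hire_year FROM employees WHERE hire_year <= (SELECT AVG(hire_year) FROM employees)

Execution result:
name | hire_year
Rose Brown | 2016
Peter Johnson | 2016
Peter Wilson | 2018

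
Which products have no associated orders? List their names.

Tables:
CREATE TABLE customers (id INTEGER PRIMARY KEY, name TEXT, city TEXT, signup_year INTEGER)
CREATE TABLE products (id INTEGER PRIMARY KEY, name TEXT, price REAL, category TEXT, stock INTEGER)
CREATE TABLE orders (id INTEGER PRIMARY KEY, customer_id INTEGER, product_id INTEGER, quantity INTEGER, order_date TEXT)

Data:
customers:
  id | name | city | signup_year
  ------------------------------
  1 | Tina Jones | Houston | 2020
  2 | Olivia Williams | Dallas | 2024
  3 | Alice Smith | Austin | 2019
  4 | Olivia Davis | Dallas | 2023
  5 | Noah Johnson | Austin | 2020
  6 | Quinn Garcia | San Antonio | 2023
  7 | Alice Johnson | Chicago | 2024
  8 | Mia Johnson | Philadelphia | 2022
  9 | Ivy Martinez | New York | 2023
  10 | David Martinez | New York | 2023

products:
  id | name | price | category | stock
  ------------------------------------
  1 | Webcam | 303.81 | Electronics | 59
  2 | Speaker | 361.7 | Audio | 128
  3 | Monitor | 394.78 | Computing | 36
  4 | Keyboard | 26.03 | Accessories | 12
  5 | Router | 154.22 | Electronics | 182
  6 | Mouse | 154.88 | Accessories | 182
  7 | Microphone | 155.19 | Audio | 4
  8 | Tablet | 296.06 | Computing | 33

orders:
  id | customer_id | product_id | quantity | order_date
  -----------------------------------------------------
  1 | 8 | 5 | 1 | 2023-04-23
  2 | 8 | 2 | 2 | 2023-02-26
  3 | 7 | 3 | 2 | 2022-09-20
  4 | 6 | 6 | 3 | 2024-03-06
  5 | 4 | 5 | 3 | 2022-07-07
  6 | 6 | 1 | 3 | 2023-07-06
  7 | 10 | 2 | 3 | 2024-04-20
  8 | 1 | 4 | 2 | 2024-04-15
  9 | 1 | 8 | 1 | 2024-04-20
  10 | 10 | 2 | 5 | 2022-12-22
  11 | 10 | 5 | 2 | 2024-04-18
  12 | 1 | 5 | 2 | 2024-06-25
SELECT p.name FROM products p LEFT JOIN orders c ON c.product_id = p.id WHERE c.id IS NULL

Execution result:
Microphone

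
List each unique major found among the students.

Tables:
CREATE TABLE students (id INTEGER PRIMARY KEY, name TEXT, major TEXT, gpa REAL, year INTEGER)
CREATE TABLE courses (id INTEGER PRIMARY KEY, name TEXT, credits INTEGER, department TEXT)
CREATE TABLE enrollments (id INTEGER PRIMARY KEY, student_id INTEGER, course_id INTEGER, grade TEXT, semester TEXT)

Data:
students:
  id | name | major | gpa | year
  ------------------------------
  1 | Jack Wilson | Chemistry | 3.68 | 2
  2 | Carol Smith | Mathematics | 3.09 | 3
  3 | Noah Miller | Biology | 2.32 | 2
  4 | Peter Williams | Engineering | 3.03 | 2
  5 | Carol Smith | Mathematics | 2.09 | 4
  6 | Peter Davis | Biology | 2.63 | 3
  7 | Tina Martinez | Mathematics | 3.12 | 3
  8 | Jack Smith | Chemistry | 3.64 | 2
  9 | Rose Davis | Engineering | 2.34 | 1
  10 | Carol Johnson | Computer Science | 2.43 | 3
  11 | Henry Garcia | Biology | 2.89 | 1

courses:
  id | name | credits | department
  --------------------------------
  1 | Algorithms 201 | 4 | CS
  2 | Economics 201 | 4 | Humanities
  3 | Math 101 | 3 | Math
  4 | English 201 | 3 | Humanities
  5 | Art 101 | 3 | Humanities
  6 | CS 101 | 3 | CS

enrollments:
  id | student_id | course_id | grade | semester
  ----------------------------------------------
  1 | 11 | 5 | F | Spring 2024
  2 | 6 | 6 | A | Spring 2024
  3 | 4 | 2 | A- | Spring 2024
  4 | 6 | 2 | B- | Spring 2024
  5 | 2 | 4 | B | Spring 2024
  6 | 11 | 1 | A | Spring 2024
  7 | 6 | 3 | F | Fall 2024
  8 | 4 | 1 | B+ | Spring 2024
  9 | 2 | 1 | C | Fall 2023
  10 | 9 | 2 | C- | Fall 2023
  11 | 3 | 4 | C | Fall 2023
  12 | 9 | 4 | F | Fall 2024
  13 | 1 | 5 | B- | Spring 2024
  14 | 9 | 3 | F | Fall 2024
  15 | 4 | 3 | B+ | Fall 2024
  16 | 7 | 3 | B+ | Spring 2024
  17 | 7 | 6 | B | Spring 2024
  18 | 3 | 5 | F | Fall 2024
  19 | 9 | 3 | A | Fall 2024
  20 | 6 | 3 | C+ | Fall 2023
SELECT DISTINCT major FROM students

Execution result:
major
Chemistry
Mathematics
Biology
Engineering
Computer Science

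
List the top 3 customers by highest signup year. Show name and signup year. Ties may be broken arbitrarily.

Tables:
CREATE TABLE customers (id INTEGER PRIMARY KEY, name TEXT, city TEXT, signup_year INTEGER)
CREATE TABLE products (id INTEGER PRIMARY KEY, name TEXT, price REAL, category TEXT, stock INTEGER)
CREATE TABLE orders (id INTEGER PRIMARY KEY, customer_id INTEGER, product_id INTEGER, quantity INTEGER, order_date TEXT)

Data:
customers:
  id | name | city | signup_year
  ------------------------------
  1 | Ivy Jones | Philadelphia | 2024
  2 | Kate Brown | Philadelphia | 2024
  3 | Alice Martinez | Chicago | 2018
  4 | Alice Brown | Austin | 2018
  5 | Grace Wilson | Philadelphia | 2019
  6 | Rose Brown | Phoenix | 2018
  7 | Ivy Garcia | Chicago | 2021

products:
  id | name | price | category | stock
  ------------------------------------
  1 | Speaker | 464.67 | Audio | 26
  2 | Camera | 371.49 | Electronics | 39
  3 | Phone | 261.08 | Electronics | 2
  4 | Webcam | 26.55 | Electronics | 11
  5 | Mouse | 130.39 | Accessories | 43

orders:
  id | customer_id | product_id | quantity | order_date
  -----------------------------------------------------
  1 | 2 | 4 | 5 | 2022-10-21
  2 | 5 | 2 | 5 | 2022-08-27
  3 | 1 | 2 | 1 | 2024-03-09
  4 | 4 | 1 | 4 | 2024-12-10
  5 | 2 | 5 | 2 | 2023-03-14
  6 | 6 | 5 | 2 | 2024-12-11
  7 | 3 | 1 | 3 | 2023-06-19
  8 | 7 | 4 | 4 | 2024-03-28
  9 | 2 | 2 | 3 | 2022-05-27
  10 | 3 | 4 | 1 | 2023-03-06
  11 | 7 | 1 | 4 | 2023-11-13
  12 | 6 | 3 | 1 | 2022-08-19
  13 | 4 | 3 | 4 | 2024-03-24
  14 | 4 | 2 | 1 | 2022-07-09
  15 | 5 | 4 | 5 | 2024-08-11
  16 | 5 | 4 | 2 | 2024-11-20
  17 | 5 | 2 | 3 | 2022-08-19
SELECT name, signup_year FROM customers ORDER BY signup_year DESC LIMIT 3

Execution result:
name | signup_year
Ivy Jones | 2024
Kate Brown | 2024
Ivy Garcia | 2021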